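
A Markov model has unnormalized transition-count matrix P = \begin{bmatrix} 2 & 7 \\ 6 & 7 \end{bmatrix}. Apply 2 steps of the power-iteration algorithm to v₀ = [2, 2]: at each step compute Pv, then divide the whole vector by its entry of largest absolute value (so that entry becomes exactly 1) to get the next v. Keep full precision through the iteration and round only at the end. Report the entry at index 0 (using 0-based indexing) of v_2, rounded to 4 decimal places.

Pv0 = (18.00000, 26.00000); divide by 26.00000 → v1 = (0.69231, 1.00000)
Pv1 = (8.38462, 11.15385); divide by 11.15385 → v2 = (0.75172, 1.00000)
Requested entry of v2: 218/290 = 0.7517

0.7517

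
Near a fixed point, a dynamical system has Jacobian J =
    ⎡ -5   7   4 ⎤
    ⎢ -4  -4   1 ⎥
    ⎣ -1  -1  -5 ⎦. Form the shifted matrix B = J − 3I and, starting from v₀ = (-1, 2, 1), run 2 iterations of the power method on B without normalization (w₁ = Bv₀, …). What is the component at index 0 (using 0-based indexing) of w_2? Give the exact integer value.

B = J − 3I has rows (-8, 7, 4); (-4, -7, 1); (-1, -1, -8)
w1 = Bv₀ = (26, -9, -9)
w2 = Bw1 = (-307, -50, 55)
Requested component of w2: -307

-307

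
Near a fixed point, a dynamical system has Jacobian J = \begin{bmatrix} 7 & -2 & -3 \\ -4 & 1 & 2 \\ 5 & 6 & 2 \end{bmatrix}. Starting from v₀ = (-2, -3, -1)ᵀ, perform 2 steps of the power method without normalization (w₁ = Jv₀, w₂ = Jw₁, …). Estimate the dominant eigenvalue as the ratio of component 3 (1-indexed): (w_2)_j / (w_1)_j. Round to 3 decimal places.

w1 = Jv₀ = (7·(-2) + (-2)·(-3) + (-3)·(-1); (-4)·(-2) + 1·(-3) + 2·(-1); 5·(-2) + 6·(-3) + 2·(-1)) = (-5, 3, -30)
w2 = Jw1 = (7·(-5) + (-2)·3 + (-3)·(-30); (-4)·(-5) + 1·3 + 2·(-30); 5·(-5) + 6·3 + 2·(-30)) = (49, -37, -67)
Ratio at component: -67 / -30 = 2.233

λ ≈ 2.233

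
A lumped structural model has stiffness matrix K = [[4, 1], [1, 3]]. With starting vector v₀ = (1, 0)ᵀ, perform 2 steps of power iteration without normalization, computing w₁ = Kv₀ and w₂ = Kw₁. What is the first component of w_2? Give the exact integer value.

17

w1 = Kv₀ = (4, 1)
w2 = Kw1 = (17, 7)
The requested component of w2 is 17.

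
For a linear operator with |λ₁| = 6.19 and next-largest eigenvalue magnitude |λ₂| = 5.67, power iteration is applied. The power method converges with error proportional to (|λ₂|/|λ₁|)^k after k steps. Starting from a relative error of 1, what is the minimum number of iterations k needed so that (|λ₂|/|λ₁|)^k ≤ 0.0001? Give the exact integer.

|λ₂/λ₁| = 5.67/6.19 = 0.91599
Need k ≥ ln(0.0001) / ln(0.91599) = -9.2103 / -0.0877 ≈ 104.966
Smallest integer k satisfying the bound: 105

105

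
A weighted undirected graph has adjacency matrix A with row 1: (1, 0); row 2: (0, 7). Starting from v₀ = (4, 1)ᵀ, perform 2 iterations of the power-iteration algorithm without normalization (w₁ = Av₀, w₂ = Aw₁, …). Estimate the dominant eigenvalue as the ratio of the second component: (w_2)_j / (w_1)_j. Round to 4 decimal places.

7.0000

w1 = Av₀ = (4, 7)
w2 = Aw1 = (4, 49)
Ratio at component: 49 / 7 = 7.0000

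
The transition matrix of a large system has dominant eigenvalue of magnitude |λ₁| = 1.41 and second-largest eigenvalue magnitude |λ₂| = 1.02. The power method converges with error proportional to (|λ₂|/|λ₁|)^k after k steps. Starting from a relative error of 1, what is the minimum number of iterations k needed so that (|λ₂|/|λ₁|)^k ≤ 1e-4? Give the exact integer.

29

|λ₂/λ₁| = 1.02/1.41 = 0.72340
Need k ≥ ln(1e-4) / ln(0.72340) = -9.2103 / -0.3238 ≈ 28.446
Smallest integer k satisfying the bound: 29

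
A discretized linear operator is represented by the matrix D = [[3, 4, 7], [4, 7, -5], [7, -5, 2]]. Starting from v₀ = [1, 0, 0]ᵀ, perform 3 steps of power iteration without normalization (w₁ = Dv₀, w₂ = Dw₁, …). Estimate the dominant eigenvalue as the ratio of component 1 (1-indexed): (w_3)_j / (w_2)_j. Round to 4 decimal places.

w1 = Dv₀ = (3, 4, 7)
w2 = Dw1 = (74, 5, 15)
w3 = Dw2 = (347, 256, 523)
Ratio at component: 347 / 74 = 4.6892

4.6892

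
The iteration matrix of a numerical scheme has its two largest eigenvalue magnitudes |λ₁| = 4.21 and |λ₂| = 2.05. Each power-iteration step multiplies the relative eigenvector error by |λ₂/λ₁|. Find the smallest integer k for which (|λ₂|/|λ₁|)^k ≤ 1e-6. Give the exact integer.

20

|λ₂/λ₁| = 2.05/4.21 = 0.48694
Need k ≥ ln(1e-6) / ln(0.48694) = -13.8155 / -0.7196 ≈ 19.198
Smallest integer k satisfying the bound: 20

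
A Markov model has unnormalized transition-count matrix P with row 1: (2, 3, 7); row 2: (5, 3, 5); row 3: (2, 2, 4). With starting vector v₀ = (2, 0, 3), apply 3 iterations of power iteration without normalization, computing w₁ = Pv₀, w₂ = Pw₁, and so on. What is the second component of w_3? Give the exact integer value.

w1 = Pv₀ = (25, 25, 16)
w2 = Pw1 = (237, 280, 164)
w3 = Pw2 = (2462, 2845, 1690)
The requested component of w3 is 2845.

2845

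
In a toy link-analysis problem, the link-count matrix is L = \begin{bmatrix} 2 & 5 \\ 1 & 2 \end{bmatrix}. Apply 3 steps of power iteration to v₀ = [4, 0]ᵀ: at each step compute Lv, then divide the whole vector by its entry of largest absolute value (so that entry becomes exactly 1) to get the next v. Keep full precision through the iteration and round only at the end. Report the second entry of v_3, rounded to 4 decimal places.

0.4474

Lv0 = (8.00000, 4.00000); divide by 8.00000 → v1 = (1.00000, 0.50000)
Lv1 = (4.50000, 2.00000); divide by 4.50000 → v2 = (1.00000, 0.44444)
Lv2 = (4.22222, 1.88889); divide by 4.22222 → v3 = (1.00000, 0.44737)
Requested entry of v3: 68/152 = 0.4474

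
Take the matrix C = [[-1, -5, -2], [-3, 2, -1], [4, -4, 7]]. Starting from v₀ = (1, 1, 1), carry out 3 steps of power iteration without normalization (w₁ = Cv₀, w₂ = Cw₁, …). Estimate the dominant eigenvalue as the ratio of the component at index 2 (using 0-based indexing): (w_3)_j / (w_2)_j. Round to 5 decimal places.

w1 = Cv₀ = ((-1)·1 + (-5)·1 + (-2)·1; (-3)·1 + 2·1 + (-1)·1; 4·1 + (-4)·1 + 7·1) = (-8, -2, 7)
w2 = Cw1 = ((-1)·(-8) + (-5)·(-2) + (-2)·7; (-3)·(-8) + 2·(-2) + (-1)·7; 4·(-8) + (-4)·(-2) + 7·7) = (4, 13, 25)
w3 = Cw2 = (-119, -11, 139)
Ratio at component: 139 / 25 = 5.56000

λ ≈ 5.56000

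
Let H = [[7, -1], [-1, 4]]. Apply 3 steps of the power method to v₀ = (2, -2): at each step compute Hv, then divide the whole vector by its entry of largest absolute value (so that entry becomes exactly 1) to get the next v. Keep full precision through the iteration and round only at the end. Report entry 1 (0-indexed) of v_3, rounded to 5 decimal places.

-0.38022

Hv0 = (16.000000, -10.000000); divide by 16.000000 → v1 = (1.000000, -0.625000)
Hv1 = (7.625000, -3.500000); divide by 7.625000 → v2 = (1.000000, -0.459016)
Hv2 = (7.459016, -2.836066); divide by 7.459016 → v3 = (1.000000, -0.380220)
Requested entry of v3: -346/910 = -0.38022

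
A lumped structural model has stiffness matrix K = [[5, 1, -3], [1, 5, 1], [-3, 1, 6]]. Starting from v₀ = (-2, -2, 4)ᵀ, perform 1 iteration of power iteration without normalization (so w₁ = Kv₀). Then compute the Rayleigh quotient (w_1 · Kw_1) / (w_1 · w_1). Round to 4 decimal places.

λ ≈ 8.3371

w1 = Kv₀ = (-24, -8, 28)
Kw1 = (-212, -36, 232)
w1·Kw1 = (-24)·(-212) + (-8)·(-36) + 28·232 = 11872; w1·w1 = (-24)·(-24) + (-8)·(-8) + 28·28 = 1424
λ ≈ 11872/1424 = 8.3371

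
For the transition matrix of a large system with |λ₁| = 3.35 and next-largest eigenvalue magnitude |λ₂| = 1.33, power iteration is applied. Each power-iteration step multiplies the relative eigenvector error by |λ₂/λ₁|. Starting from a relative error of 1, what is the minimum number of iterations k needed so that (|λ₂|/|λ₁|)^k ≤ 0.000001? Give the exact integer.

|λ₂/λ₁| = 1.33/3.35 = 0.39701
Need k ≥ ln(0.000001) / ln(0.39701) = -13.8155 / -0.9238 ≈ 14.955
Smallest integer k satisfying the bound: 15

15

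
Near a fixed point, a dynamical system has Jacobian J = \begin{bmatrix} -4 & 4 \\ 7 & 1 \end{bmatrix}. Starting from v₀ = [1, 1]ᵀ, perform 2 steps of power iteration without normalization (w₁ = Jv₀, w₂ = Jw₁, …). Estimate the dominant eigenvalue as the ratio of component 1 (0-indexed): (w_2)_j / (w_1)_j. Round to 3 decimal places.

w1 = Jv₀ = (0, 8)
w2 = Jw1 = (32, 8)
Ratio at component: 8 / 8 = 1.000

1.000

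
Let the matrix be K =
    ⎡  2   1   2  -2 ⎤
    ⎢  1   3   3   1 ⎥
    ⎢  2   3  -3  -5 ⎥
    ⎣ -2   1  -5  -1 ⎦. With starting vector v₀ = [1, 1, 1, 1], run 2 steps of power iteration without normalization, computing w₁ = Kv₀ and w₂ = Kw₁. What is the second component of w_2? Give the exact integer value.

11

w1 = Kv₀ = (2·1 + 1·1 + 2·1 + (-2)·1; 1·1 + 3·1 + 3·1 + 1·1; 2·1 + 3·1 + (-3)·1 + (-5)·1; (-2)·1 + 1·1 + (-5)·1 + (-1)·1) = (3, 8, -3, -7)
w2 = Kw1 = (2·3 + 1·8 + 2·(-3) + (-2)·(-7); 1·3 + 3·8 + 3·(-3) + 1·(-7); 2·3 + 3·8 + (-3)·(-3) + (-5)·(-7); (-2)·3 + 1·8 + (-5)·(-3) + (-1)·(-7)) = (22, 11, 74, 24)
The requested component of w2 is 11.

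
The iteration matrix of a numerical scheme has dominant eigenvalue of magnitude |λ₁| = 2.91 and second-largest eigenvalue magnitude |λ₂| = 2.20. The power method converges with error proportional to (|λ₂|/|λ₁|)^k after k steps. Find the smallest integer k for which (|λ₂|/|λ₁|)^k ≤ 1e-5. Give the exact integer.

42

|λ₂/λ₁| = 2.20/2.91 = 0.75601
Need k ≥ ln(1e-5) / ln(0.75601) = -11.5129 / -0.2797 ≈ 41.162
Smallest integer k satisfying the bound: 42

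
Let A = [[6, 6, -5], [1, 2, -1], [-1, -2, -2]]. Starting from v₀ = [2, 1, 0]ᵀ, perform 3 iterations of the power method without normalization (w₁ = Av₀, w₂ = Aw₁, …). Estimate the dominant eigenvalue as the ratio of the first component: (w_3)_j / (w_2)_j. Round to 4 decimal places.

w1 = Av₀ = (6·2 + 6·1 + (-5)·0; 1·2 + 2·1 + (-1)·0; (-1)·2 + (-2)·1 + (-2)·0) = (18, 4, -4)
w2 = Aw1 = (6·18 + 6·4 + (-5)·(-4); 1·18 + 2·4 + (-1)·(-4); (-1)·18 + (-2)·4 + (-2)·(-4)) = (152, 30, -18)
w3 = Aw2 = (1182, 230, -176)
Ratio at component: 1182 / 152 = 7.7763

λ ≈ 7.7763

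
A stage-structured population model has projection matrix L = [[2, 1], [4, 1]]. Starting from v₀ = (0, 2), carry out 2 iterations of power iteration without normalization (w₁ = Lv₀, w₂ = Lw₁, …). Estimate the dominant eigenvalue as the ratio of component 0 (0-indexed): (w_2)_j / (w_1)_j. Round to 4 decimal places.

w1 = Lv₀ = (2·0 + 1·2; 4·0 + 1·2) = (2, 2)
w2 = Lw1 = (2·2 + 1·2; 4·2 + 1·2) = (6, 10)
Ratio at component: 6 / 2 = 3.0000

3.0000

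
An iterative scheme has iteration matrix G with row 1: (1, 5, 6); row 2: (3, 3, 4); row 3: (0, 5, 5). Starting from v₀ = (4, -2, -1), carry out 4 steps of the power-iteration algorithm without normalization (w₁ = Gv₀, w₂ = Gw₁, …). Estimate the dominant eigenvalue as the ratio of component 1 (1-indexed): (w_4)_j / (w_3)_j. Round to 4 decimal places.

λ ≈ 10.3133

w1 = Gv₀ = (1·4 + 5·(-2) + 6·(-1); 3·4 + 3·(-2) + 4·(-1); 0·4 + 5·(-2) + 5·(-1)) = (-12, 2, -15)
w2 = Gw1 = (1·(-12) + 5·2 + 6·(-15); 3·(-12) + 3·2 + 4·(-15); 0·(-12) + 5·2 + 5·(-15)) = (-92, -90, -65)
w3 = Gw2 = (-932, -806, -775)
w4 = Gw3 = (-9612, -8314, -7905)
Ratio at component: -9612 / -932 = 10.3133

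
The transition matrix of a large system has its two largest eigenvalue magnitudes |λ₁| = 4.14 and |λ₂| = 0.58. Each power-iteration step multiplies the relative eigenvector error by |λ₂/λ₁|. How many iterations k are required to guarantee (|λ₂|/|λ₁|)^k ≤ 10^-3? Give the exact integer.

4

|λ₂/λ₁| = 0.58/4.14 = 0.14010
Need k ≥ ln(10^-3) / ln(0.14010) = -6.9078 / -1.9654 ≈ 3.515
Smallest integer k satisfying the bound: 4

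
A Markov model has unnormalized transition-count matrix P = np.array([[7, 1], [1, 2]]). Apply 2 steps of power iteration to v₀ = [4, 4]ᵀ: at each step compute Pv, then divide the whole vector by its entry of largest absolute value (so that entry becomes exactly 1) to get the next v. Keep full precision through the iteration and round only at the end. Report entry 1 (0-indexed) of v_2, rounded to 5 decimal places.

0.23729

Pv0 = (32.000000, 12.000000); divide by 32.000000 → v1 = (1.000000, 0.375000)
Pv1 = (7.375000, 1.750000); divide by 7.375000 → v2 = (1.000000, 0.237288)
Requested entry of v2: 56/236 = 0.23729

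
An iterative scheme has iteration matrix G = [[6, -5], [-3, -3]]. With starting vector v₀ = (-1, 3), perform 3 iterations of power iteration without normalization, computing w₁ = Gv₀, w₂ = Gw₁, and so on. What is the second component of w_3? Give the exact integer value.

w1 = Gv₀ = (-21, -6)
w2 = Gw1 = (-96, 81)
w3 = Gw2 = (-981, 45)
The requested component of w3 is 45.

45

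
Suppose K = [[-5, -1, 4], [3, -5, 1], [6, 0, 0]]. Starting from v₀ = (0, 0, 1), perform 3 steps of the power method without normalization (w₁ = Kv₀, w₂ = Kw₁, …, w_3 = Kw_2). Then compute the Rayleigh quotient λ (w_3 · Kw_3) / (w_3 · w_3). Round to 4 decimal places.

w1 = Kv₀ = ((-5)·0 + (-1)·0 + 4·1; 3·0 + (-5)·0 + 1·1; 6·0 + 0·0 + 0·1) = (4, 1, 0)
w2 = Kw1 = ((-5)·4 + (-1)·1 + 4·0; 3·4 + (-5)·1 + 1·0; 6·4 + 0·1 + 0·0) = (-21, 7, 24)
w3 = Kw2 = (194, -74, -126)
Kw3 = (-1400, 826, 1164)
w3·Kw3 = 194·(-1400) + (-74)·826 + (-126)·1164 = -479388; w3·w3 = 194·194 + (-74)·(-74) + (-126)·(-126) = 58988
λ ≈ -479388/58988 = -8.1269

-8.1269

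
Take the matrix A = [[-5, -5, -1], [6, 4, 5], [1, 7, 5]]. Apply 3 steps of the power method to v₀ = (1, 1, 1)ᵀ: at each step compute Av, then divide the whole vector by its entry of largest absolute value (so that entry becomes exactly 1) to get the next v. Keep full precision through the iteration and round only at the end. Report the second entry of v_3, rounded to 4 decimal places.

Av0 = (-11.00000, 15.00000, 13.00000); divide by 15.00000 → v1 = (-0.73333, 1.00000, 0.86667)
Av1 = (-2.20000, 3.93333, 10.60000); divide by 10.60000 → v2 = (-0.20755, 0.37107, 1.00000)
Av2 = (-1.81761, 5.23899, 7.38994); divide by 7.38994 → v3 = (-0.24596, 0.70894, 1.00000)
Requested entry of v3: 833/1175 = 0.7089

0.7089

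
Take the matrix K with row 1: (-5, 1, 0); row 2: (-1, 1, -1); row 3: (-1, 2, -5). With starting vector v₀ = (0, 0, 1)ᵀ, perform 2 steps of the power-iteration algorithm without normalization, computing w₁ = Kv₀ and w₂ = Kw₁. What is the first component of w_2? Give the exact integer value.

-1

w1 = Kv₀ = (0, -1, -5)
w2 = Kw1 = (-1, 4, 23)
The requested component of w2 is -1.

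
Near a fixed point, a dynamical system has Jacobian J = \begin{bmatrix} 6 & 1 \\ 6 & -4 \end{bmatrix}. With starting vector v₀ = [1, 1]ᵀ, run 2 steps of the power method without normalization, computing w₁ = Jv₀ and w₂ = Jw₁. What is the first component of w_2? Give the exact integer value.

44

w1 = Jv₀ = (6·1 + 1·1; 6·1 + (-4)·1) = (7, 2)
w2 = Jw1 = (6·7 + 1·2; 6·7 + (-4)·2) = (44, 34)
The requested component of w2 is 44.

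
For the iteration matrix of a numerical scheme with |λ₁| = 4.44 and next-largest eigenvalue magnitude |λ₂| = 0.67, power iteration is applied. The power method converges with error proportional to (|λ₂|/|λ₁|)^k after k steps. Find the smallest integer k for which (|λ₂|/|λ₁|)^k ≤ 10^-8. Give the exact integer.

|λ₂/λ₁| = 0.67/4.44 = 0.15090
Need k ≥ ln(10^-8) / ln(0.15090) = -18.4207 / -1.8911 ≈ 9.741
Smallest integer k satisfying the bound: 10

10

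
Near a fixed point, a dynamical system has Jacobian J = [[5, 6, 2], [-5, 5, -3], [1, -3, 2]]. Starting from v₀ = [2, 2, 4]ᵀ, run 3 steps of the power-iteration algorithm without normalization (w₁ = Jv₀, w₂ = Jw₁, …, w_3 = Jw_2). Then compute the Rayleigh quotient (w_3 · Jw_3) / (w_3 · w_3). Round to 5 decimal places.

w1 = Jv₀ = (30, -12, 4)
w2 = Jw1 = (86, -222, 74)
w3 = Jw2 = (-754, -1762, 900)
Jw3 = (-12542, -7740, 6332)
w3·Jw3 = (-754)·(-12542) + (-1762)·(-7740) + 900·6332 = 28793348; w3·w3 = (-754)·(-754) + (-1762)·(-1762) + 900·900 = 4483160
λ ≈ 28793348/4483160 = 6.42256

λ ≈ 6.42256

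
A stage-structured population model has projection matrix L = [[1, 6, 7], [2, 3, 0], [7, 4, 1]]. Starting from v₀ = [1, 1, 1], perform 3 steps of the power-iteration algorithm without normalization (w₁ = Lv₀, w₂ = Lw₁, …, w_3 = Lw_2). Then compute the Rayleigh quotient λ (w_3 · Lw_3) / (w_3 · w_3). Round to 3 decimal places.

λ ≈ 9.541

w1 = Lv₀ = (1·1 + 6·1 + 7·1; 2·1 + 3·1 + 0·1; 7·1 + 4·1 + 1·1) = (14, 5, 12)
w2 = Lw1 = (1·14 + 6·5 + 7·12; 2·14 + 3·5 + 0·12; 7·14 + 4·5 + 1·12) = (128, 43, 130)
w3 = Lw2 = (1296, 385, 1198)
Lw3 = (11992, 3747, 11810)
w3·Lw3 = 1296·11992 + 385·3747 + 1198·11810 = 31132607; w3·w3 = 1296·1296 + 385·385 + 1198·1198 = 3263045
λ ≈ 31132607/3263045 = 9.541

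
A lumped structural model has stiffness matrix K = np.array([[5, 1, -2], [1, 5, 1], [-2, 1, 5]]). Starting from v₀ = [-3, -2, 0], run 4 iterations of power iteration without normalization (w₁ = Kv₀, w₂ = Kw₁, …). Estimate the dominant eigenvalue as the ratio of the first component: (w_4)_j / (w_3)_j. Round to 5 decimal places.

λ ≈ 6.64203

w1 = Kv₀ = (-17, -13, 4)
w2 = Kw1 = (-106, -78, 41)
w3 = Kw2 = (-690, -455, 339)
w4 = Kw3 = (-4583, -2626, 2620)
Ratio at component: -4583 / -690 = 6.64203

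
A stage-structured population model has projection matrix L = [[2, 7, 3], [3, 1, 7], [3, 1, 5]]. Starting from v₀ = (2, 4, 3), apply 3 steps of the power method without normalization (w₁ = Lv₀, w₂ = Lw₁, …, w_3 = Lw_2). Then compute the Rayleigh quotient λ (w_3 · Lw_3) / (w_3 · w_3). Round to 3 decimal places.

w1 = Lv₀ = (41, 31, 25)
w2 = Lw1 = (374, 329, 279)
w3 = Lw2 = (3888, 3404, 2846)
Lw3 = (40142, 34990, 29298)
w3·Lw3 = 3888·40142 + 3404·34990 + 2846·29298 = 358560164; w3·w3 = 3888·3888 + 3404·3404 + 2846·2846 = 34803476
λ ≈ 358560164/34803476 = 10.302

10.302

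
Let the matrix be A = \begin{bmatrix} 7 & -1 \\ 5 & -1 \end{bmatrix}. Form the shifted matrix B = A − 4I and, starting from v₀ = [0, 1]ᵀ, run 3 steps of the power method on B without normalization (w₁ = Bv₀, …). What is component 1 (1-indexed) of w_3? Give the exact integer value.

B = A − 4I has rows (3, -1); (5, -5)
w1 = Bv₀ = (3·0 + (-1)·1; 5·0 + (-5)·1) = (-1, -5)
w2 = Bw1 = (3·(-1) + (-1)·(-5); 5·(-1) + (-5)·(-5)) = (2, 20)
w3 = Bw2 = (-14, -90)
Requested component of w3: -14

-14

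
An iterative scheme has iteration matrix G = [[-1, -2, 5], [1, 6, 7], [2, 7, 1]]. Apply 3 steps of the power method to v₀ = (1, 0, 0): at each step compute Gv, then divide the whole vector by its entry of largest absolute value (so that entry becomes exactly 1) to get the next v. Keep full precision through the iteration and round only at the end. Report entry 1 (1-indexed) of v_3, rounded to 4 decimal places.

-0.0698

Gv0 = (-1.00000, 1.00000, 2.00000); divide by 2.00000 → v1 = (-0.50000, 0.50000, 1.00000)
Gv1 = (4.50000, 9.50000, 3.50000); divide by 9.50000 → v2 = (0.47368, 1.00000, 0.36842)
Gv2 = (-0.63158, 9.05263, 8.31579); divide by 9.05263 → v3 = (-0.06977, 1.00000, 0.91860)
Requested entry of v3: -12/172 = -0.0698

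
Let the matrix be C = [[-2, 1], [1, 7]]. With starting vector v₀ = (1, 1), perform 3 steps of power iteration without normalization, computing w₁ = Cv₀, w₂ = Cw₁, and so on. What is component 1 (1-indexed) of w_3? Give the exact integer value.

35

w1 = Cv₀ = (-1, 8)
w2 = Cw1 = (10, 55)
w3 = Cw2 = (35, 395)
The requested component of w3 is 35.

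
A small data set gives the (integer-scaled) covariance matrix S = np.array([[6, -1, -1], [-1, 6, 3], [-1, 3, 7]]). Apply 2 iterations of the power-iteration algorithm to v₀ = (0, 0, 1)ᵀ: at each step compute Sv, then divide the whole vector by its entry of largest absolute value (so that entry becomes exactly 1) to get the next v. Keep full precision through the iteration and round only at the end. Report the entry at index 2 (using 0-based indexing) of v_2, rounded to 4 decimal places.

1.0000

Sv0 = (-1.00000, 3.00000, 7.00000); divide by 7.00000 → v1 = (-0.14286, 0.42857, 1.00000)
Sv1 = (-2.28571, 5.71429, 8.42857); divide by 8.42857 → v2 = (-0.27119, 0.67797, 1.00000)
Requested entry of v2: 59/59 = 1.0000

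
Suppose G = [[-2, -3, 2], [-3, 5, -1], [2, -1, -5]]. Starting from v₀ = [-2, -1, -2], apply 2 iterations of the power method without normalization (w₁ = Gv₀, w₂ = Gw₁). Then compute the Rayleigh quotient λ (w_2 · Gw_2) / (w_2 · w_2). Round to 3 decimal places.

w1 = Gv₀ = ((-2)·(-2) + (-3)·(-1) + 2·(-2); (-3)·(-2) + 5·(-1) + (-1)·(-2); 2·(-2) + (-1)·(-1) + (-5)·(-2)) = (3, 3, 7)
w2 = Gw1 = ((-2)·3 + (-3)·3 + 2·7; (-3)·3 + 5·3 + (-1)·7; 2·3 + (-1)·3 + (-5)·7) = (-1, -1, -32)
Gw2 = (-59, 30, 159)
w2·Gw2 = (-1)·(-59) + (-1)·30 + (-32)·159 = -5059; w2·w2 = (-1)·(-1) + (-1)·(-1) + (-32)·(-32) = 1026
λ ≈ -5059/1026 = -4.931

λ ≈ -4.931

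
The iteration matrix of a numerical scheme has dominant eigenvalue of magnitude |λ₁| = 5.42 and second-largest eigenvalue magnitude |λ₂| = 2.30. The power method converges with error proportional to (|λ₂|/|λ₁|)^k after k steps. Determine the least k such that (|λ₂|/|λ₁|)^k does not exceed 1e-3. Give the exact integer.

|λ₂/λ₁| = 2.30/5.42 = 0.42435
Need k ≥ ln(1e-3) / ln(0.42435) = -6.9078 / -0.8572 ≈ 8.059
Smallest integer k satisfying the bound: 9

9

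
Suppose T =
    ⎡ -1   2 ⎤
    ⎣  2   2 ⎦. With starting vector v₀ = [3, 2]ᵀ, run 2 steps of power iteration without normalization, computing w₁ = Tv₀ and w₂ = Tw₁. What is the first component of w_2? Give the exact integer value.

19

w1 = Tv₀ = ((-1)·3 + 2·2; 2·3 + 2·2) = (1, 10)
w2 = Tw1 = ((-1)·1 + 2·10; 2·1 + 2·10) = (19, 22)
The requested component of w2 is 19.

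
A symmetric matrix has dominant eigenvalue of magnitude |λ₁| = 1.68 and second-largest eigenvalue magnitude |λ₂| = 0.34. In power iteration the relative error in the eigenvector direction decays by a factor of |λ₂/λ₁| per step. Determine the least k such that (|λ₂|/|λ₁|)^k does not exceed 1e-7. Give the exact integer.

11

|λ₂/λ₁| = 0.34/1.68 = 0.20238
Need k ≥ ln(1e-7) / ln(0.20238) = -16.1181 / -1.5976 ≈ 10.089
Smallest integer k satisfying the bound: 11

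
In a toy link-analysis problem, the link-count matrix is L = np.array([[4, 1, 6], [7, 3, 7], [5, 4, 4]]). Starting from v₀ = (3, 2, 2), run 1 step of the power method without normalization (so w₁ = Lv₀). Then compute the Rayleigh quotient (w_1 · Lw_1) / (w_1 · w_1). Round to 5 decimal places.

12.94937

w1 = Lv₀ = (26, 41, 31)
Lw1 = (331, 522, 418)
w1·Lw1 = 26·331 + 41·522 + 31·418 = 42966; w1·w1 = 26·26 + 41·41 + 31·31 = 3318
λ ≈ 42966/3318 = 12.94937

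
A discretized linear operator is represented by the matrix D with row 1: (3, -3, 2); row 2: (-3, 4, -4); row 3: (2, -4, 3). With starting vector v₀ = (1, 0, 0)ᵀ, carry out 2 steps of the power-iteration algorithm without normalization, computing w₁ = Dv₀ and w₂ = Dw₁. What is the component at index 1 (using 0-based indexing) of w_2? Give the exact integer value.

w1 = Dv₀ = (3·1 + (-3)·0 + 2·0; (-3)·1 + 4·0 + (-4)·0; 2·1 + (-4)·0 + 3·0) = (3, -3, 2)
w2 = Dw1 = (3·3 + (-3)·(-3) + 2·2; (-3)·3 + 4·(-3) + (-4)·2; 2·3 + (-4)·(-3) + 3·2) = (22, -29, 24)
The requested component of w2 is -29.

-29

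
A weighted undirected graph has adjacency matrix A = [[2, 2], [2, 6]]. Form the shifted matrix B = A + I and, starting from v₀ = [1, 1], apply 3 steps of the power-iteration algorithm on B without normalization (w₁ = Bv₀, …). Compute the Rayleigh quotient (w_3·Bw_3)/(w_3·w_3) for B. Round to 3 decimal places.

7.828

B = A + I has rows (3, 2); (2, 7)
w1 = Bv₀ = (3·1 + 2·1; 2·1 + 7·1) = (5, 9)
w2 = Bw1 = (3·5 + 2·9; 2·5 + 7·9) = (33, 73)
w3 = Bw2 = (245, 577)
Bw3 = (1889, 4529)
w3·Bw3 = 3076038; w3·w3 = 392954; μ ≈ 3076038/392954 = 7.828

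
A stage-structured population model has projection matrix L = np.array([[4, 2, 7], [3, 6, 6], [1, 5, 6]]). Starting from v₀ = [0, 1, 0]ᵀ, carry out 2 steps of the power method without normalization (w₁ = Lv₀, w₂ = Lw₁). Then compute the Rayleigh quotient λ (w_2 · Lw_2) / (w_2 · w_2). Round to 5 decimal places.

13.47814

w1 = Lv₀ = (4·0 + 2·1 + 7·0; 3·0 + 6·1 + 6·0; 1·0 + 5·1 + 6·0) = (2, 6, 5)
w2 = Lw1 = (4·2 + 2·6 + 7·5; 3·2 + 6·6 + 6·5; 1·2 + 5·6 + 6·5) = (55, 72, 62)
Lw2 = (798, 969, 787)
w2·Lw2 = 55·798 + 72·969 + 62·787 = 162452; w2·w2 = 55·55 + 72·72 + 62·62 = 12053
λ ≈ 162452/12053 = 13.47814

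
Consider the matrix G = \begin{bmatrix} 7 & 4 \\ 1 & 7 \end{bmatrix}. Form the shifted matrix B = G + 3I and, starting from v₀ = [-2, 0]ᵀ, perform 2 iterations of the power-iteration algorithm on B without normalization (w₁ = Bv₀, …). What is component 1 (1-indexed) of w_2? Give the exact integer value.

-208

B = G + 3I has rows (10, 4); (1, 10)
w1 = Bv₀ = (10·(-2) + 4·0; 1·(-2) + 10·0) = (-20, -2)
w2 = Bw1 = (10·(-20) + 4·(-2); 1·(-20) + 10·(-2)) = (-208, -40)
Requested component of w2: -208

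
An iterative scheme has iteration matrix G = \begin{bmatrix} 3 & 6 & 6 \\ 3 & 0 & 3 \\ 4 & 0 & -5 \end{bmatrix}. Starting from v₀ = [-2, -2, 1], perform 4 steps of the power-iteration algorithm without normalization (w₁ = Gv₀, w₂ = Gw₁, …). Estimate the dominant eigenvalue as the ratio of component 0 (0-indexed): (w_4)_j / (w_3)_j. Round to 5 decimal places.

λ ≈ 10.72581

w1 = Gv₀ = (3·(-2) + 6·(-2) + 6·1; 3·(-2) + 0·(-2) + 3·1; 4·(-2) + 0·(-2) + (-5)·1) = (-12, -3, -13)
w2 = Gw1 = (3·(-12) + 6·(-3) + 6·(-13); 3·(-12) + 0·(-3) + 3·(-13); 4·(-12) + 0·(-3) + (-5)·(-13)) = (-132, -75, 17)
w3 = Gw2 = (-744, -345, -613)
w4 = Gw3 = (-7980, -4071, 89)
Ratio at component: -7980 / -744 = 10.72581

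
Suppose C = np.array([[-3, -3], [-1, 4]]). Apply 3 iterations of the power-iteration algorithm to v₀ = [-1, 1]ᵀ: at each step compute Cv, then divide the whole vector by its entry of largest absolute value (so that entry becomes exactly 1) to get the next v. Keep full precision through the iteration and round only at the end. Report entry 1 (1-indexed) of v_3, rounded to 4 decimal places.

-0.1579

Cv0 = (0.00000, 5.00000); divide by 5.00000 → v1 = (0.00000, 1.00000)
Cv1 = (-3.00000, 4.00000); divide by 4.00000 → v2 = (-0.75000, 1.00000)
Cv2 = (-0.75000, 4.75000); divide by 4.75000 → v3 = (-0.15789, 1.00000)
Requested entry of v3: -15/95 = -0.1579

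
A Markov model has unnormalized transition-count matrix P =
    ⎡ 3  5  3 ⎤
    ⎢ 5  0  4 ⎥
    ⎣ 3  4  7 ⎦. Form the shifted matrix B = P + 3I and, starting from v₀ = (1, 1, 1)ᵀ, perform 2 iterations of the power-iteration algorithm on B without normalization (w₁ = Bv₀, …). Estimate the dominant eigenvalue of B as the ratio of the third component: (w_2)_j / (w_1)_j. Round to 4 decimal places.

15.2941

B = P + 3I has rows (6, 5, 3); (5, 3, 4); (3, 4, 10)
w1 = Bv₀ = (6·1 + 5·1 + 3·1; 5·1 + 3·1 + 4·1; 3·1 + 4·1 + 10·1) = (14, 12, 17)
w2 = Bw1 = (6·14 + 5·12 + 3·17; 5·14 + 3·12 + 4·17; 3·14 + 4·12 + 10·17) = (195, 174, 260)
Ratio: 260/17 = 15.2941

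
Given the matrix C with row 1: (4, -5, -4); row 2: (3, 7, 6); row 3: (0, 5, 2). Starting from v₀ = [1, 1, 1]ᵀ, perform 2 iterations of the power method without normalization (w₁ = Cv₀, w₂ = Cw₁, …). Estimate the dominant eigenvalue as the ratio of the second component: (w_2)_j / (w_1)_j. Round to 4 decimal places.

w1 = Cv₀ = (4·1 + (-5)·1 + (-4)·1; 3·1 + 7·1 + 6·1; 0·1 + 5·1 + 2·1) = (-5, 16, 7)
w2 = Cw1 = (4·(-5) + (-5)·16 + (-4)·7; 3·(-5) + 7·16 + 6·7; 0·(-5) + 5·16 + 2·7) = (-128, 139, 94)
Ratio at component: 139 / 16 = 8.6875

λ ≈ 8.6875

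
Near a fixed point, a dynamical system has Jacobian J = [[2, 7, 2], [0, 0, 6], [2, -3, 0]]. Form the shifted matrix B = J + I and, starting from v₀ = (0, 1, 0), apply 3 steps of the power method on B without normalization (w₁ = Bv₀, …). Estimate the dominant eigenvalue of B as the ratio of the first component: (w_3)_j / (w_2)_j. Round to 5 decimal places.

B = J + I has rows (3, 7, 2); (0, 1, 6); (2, -3, 1)
w1 = Bv₀ = (7, 1, -3)
w2 = Bw1 = (22, -17, 8)
w3 = Bw2 = (-37, 31, 103)
Ratio: -37/22 = -1.68182

-1.68182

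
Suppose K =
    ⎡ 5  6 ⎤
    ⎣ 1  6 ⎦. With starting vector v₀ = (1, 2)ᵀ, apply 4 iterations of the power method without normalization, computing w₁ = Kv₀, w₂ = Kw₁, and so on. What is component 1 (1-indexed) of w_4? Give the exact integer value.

11323

w1 = Kv₀ = (5·1 + 6·2; 1·1 + 6·2) = (17, 13)
w2 = Kw1 = (5·17 + 6·13; 1·17 + 6·13) = (163, 95)
w3 = Kw2 = (1385, 733)
w4 = Kw3 = (11323, 5783)
The requested component of w4 is 11323.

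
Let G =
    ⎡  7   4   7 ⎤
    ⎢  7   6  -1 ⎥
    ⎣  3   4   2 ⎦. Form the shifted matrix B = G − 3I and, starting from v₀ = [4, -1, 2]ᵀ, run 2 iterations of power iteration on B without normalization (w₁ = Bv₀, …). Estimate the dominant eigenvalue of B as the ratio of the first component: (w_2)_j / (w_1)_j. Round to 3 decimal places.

μ ≈ 9.154

B = G − 3I has rows (4, 4, 7); (7, 3, -1); (3, 4, -1)
w1 = Bv₀ = (26, 23, 6)
w2 = Bw1 = (238, 245, 164)
Ratio: 238/26 = 9.154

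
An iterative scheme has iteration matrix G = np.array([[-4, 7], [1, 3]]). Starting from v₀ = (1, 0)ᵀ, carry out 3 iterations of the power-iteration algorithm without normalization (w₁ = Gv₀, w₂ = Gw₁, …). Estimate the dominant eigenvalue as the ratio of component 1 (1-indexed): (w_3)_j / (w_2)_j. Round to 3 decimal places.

λ ≈ -4.304

w1 = Gv₀ = (-4, 1)
w2 = Gw1 = (23, -1)
w3 = Gw2 = (-99, 20)
Ratio at component: -99 / 23 = -4.304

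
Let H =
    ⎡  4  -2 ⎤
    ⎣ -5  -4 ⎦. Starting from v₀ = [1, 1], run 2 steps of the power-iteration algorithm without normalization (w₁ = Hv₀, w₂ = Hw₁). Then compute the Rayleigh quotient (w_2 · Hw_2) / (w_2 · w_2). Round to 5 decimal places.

-3.50000

w1 = Hv₀ = (4·1 + (-2)·1; (-5)·1 + (-4)·1) = (2, -9)
w2 = Hw1 = (4·2 + (-2)·(-9); (-5)·2 + (-4)·(-9)) = (26, 26)
Hw2 = (52, -234)
w2·Hw2 = 26·52 + 26·(-234) = -4732; w2·w2 = 26·26 + 26·26 = 1352
λ ≈ -4732/1352 = -3.50000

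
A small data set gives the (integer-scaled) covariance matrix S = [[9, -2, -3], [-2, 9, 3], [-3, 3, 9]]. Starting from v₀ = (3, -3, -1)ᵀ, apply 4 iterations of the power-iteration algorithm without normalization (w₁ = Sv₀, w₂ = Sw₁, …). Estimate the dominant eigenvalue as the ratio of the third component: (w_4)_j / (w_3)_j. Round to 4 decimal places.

14.6834

w1 = Sv₀ = (36, -36, -27)
w2 = Sw1 = (477, -477, -459)
w3 = Sw2 = (6624, -6624, -6993)
w4 = Sw3 = (93843, -93843, -102681)
Ratio at component: -102681 / -6993 = 14.6834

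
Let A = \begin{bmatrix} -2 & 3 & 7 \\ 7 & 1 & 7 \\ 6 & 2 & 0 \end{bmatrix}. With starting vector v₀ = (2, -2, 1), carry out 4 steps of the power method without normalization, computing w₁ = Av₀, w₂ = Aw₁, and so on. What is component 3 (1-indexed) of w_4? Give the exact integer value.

2438

w1 = Av₀ = ((-2)·2 + 3·(-2) + 7·1; 7·2 + 1·(-2) + 7·1; 6·2 + 2·(-2) + 0·1) = (-3, 19, 8)
w2 = Aw1 = ((-2)·(-3) + 3·19 + 7·8; 7·(-3) + 1·19 + 7·8; 6·(-3) + 2·19 + 0·8) = (119, 54, 20)
w3 = Aw2 = (64, 1027, 822)
w4 = Aw3 = (8707, 7229, 2438)
The requested component of w4 is 2438.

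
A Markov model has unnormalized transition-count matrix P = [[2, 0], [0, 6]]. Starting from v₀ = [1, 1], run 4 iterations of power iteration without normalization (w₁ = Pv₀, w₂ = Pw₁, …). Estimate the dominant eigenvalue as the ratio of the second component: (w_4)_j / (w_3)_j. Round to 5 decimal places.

6.00000

w1 = Pv₀ = (2·1 + 0·1; 0·1 + 6·1) = (2, 6)
w2 = Pw1 = (2·2 + 0·6; 0·2 + 6·6) = (4, 36)
w3 = Pw2 = (8, 216)
w4 = Pw3 = (16, 1296)
Ratio at component: 1296 / 216 = 6.00000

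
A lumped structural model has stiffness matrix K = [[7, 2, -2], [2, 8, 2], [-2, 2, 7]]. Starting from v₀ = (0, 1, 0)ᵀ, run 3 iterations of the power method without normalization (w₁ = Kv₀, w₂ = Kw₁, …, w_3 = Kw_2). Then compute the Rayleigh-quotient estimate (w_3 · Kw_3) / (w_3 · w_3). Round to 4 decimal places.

λ ≈ 9.6980

w1 = Kv₀ = (7·0 + 2·1 + (-2)·0; 2·0 + 8·1 + 2·0; (-2)·0 + 2·1 + 7·0) = (2, 8, 2)
w2 = Kw1 = (7·2 + 2·8 + (-2)·2; 2·2 + 8·8 + 2·2; (-2)·2 + 2·8 + 7·2) = (26, 72, 26)
w3 = Kw2 = (274, 680, 274)
Kw3 = (2730, 6536, 2730)
w3·Kw3 = 274·2730 + 680·6536 + 274·2730 = 5940520; w3·w3 = 274·274 + 680·680 + 274·274 = 612552
λ ≈ 5940520/612552 = 9.6980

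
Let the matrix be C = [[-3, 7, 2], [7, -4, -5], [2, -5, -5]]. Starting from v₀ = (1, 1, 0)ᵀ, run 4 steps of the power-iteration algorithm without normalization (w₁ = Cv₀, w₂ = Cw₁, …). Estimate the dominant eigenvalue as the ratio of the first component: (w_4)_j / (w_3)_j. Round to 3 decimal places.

-9.156

w1 = Cv₀ = ((-3)·1 + 7·1 + 2·0; 7·1 + (-4)·1 + (-5)·0; 2·1 + (-5)·1 + (-5)·0) = (4, 3, -3)
w2 = Cw1 = ((-3)·4 + 7·3 + 2·(-3); 7·4 + (-4)·3 + (-5)·(-3); 2·4 + (-5)·3 + (-5)·(-3)) = (3, 31, 8)
w3 = Cw2 = (224, -143, -189)
w4 = Cw3 = (-2051, 3085, 2108)
Ratio at component: -2051 / 224 = -9.156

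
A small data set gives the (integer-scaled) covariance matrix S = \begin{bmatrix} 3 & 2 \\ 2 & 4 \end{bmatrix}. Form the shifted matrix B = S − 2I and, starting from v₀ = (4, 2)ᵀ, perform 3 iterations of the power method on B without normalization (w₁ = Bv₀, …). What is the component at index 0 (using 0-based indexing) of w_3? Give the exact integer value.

112

B = S − 2I has rows (1, 2); (2, 2)
w1 = Bv₀ = (1·4 + 2·2; 2·4 + 2·2) = (8, 12)
w2 = Bw1 = (1·8 + 2·12; 2·8 + 2·12) = (32, 40)
w3 = Bw2 = (112, 144)
Requested component of w3: 112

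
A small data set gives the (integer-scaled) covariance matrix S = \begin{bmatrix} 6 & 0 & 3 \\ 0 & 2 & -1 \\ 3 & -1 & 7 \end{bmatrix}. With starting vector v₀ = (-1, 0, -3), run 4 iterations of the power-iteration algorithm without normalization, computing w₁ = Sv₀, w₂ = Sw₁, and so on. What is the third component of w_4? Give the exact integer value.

w1 = Sv₀ = (6·(-1) + 0·0 + 3·(-3); 0·(-1) + 2·0 + (-1)·(-3); 3·(-1) + (-1)·0 + 7·(-3)) = (-15, 3, -24)
w2 = Sw1 = (6·(-15) + 0·3 + 3·(-24); 0·(-15) + 2·3 + (-1)·(-24); 3·(-15) + (-1)·3 + 7·(-24)) = (-162, 30, -216)
w3 = Sw2 = (-1620, 276, -2028)
w4 = Sw3 = (-15804, 2580, -19332)
The requested component of w4 is -19332.

-19332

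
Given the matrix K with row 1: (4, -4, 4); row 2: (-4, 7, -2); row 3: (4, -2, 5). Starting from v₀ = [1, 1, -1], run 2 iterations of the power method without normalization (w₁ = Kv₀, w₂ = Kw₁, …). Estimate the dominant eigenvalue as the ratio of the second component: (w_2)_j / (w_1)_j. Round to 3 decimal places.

λ ≈ 11.400

w1 = Kv₀ = (4·1 + (-4)·1 + 4·(-1); (-4)·1 + 7·1 + (-2)·(-1); 4·1 + (-2)·1 + 5·(-1)) = (-4, 5, -3)
w2 = Kw1 = (4·(-4) + (-4)·5 + 4·(-3); (-4)·(-4) + 7·5 + (-2)·(-3); 4·(-4) + (-2)·5 + 5·(-3)) = (-48, 57, -41)
Ratio at component: 57 / 5 = 11.400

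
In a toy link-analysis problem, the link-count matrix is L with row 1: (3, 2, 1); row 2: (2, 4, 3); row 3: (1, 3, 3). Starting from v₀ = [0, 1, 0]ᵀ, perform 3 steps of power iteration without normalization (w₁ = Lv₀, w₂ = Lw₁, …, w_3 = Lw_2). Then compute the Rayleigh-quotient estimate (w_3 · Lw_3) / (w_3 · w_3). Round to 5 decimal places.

7.58051

w1 = Lv₀ = (3·0 + 2·1 + 1·0; 2·0 + 4·1 + 3·0; 1·0 + 3·1 + 3·0) = (2, 4, 3)
w2 = Lw1 = (3·2 + 2·4 + 1·3; 2·2 + 4·4 + 3·3; 1·2 + 3·4 + 3·3) = (17, 29, 23)
w3 = Lw2 = (132, 219, 173)
Lw3 = (1007, 1659, 1308)
w3·Lw3 = 132·1007 + 219·1659 + 173·1308 = 722529; w3·w3 = 132·132 + 219·219 + 173·173 = 95314
λ ≈ 722529/95314 = 7.58051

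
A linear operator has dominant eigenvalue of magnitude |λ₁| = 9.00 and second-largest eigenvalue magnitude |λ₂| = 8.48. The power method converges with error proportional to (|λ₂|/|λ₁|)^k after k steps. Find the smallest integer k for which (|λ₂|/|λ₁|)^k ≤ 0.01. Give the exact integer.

78

|λ₂/λ₁| = 8.48/9.00 = 0.94222
Need k ≥ ln(0.01) / ln(0.94222) = -4.6052 / -0.0595 ≈ 77.379
Smallest integer k satisfying the bound: 78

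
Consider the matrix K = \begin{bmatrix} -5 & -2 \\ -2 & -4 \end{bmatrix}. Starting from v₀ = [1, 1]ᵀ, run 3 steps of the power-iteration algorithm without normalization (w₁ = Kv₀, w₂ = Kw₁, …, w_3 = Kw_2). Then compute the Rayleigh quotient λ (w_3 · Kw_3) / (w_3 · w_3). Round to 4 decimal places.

λ ≈ -6.5614

w1 = Kv₀ = (-7, -6)
w2 = Kw1 = (47, 38)
w3 = Kw2 = (-311, -246)
Kw3 = (2047, 1606)
w3·Kw3 = (-311)·2047 + (-246)·1606 = -1031693; w3·w3 = (-311)·(-311) + (-246)·(-246) = 157237
λ ≈ -1031693/157237 = -6.5614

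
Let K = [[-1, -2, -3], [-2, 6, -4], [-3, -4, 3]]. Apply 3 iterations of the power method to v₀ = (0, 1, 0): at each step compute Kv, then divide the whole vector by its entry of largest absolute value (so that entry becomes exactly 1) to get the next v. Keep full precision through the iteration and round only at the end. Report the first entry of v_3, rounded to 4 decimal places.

Kv0 = (-2.00000, 6.00000, -4.00000); divide by 6.00000 → v1 = (-0.33333, 1.00000, -0.66667)
Kv1 = (0.33333, 9.33333, -5.00000); divide by 9.33333 → v2 = (0.03571, 1.00000, -0.53571)
Kv2 = (-0.42857, 8.07143, -5.71429); divide by 8.07143 → v3 = (-0.05310, 1.00000, -0.70796)
Requested entry of v3: -24/452 = -0.0531

-0.0531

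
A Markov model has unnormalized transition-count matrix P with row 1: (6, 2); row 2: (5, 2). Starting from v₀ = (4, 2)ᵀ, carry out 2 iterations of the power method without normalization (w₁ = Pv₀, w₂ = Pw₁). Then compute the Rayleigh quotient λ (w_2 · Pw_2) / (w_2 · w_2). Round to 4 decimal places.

λ ≈ 7.7424

w1 = Pv₀ = (6·4 + 2·2; 5·4 + 2·2) = (28, 24)
w2 = Pw1 = (6·28 + 2·24; 5·28 + 2·24) = (216, 188)
Pw2 = (1672, 1456)
w2·Pw2 = 216·1672 + 188·1456 = 634880; w2·w2 = 216·216 + 188·188 = 82000
λ ≈ 634880/82000 = 7.7424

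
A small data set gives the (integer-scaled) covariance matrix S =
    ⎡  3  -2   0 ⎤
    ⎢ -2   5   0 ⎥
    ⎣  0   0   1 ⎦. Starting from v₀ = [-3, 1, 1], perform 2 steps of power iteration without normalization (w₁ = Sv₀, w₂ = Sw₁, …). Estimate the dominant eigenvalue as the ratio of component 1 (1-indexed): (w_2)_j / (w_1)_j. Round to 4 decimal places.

λ ≈ 5.0000

w1 = Sv₀ = (3·(-3) + (-2)·1 + 0·1; (-2)·(-3) + 5·1 + 0·1; 0·(-3) + 0·1 + 1·1) = (-11, 11, 1)
w2 = Sw1 = (3·(-11) + (-2)·11 + 0·1; (-2)·(-11) + 5·11 + 0·1; 0·(-11) + 0·11 + 1·1) = (-55, 77, 1)
Ratio at component: -55 / -11 = 5.0000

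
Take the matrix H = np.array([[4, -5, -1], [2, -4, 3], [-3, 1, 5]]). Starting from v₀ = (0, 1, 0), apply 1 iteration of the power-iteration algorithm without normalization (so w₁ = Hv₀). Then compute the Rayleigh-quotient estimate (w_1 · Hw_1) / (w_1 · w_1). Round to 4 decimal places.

-0.3571

w1 = Hv₀ = (4·0 + (-5)·1 + (-1)·0; 2·0 + (-4)·1 + 3·0; (-3)·0 + 1·1 + 5·0) = (-5, -4, 1)
Hw1 = (-1, 9, 16)
w1·Hw1 = (-5)·(-1) + (-4)·9 + 1·16 = -15; w1·w1 = (-5)·(-5) + (-4)·(-4) + 1·1 = 42
λ ≈ -15/42 = -0.3571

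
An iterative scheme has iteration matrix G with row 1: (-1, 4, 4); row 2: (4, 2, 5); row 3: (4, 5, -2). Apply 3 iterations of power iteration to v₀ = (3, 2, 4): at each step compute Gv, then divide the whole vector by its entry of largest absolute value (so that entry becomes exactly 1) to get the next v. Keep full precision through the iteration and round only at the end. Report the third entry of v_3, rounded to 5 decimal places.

0.58518

Gv0 = (21.000000, 36.000000, 14.000000); divide by 36.000000 → v1 = (0.583333, 1.000000, 0.388889)
Gv1 = (4.972222, 6.277778, 6.555556); divide by 6.555556 → v2 = (0.758475, 0.957627, 1.000000)
Gv2 = (7.072034, 9.949153, 5.822034); divide by 9.949153 → v3 = (0.710818, 1.000000, 0.585179)
Requested entry of v3: 1374/2348 = 0.58518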